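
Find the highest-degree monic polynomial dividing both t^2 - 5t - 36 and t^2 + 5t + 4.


Factor each:
  t^2 - 5t - 36 = (t + 4)(t - 9)
  t^2 + 5t + 4 = (t + 4)(t + 1)
Common monic factor: t + 4


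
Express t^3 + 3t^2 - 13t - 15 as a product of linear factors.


Try integer roots (divisors of -15). t=-1: p(-1)=0.
Divide out (t + 1): quotient is t^2 + 2t - 15.
Factor the quadratic: (t - 3)(t + 5)
Result: (t + 1)(t - 3)(t + 5)


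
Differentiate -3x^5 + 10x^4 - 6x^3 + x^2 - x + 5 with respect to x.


Apply the power rule term by term:
  d/dx(-3x^5) = -15x^4
  d/dx(10x^4) = 40x^3
  d/dx(-6x^3) = -18x^2
  d/dx(x^2) = 2x
  d/dx(-x) = -1
  d/dx(5) = 0
p'(x) = -15x^4 + 40x^3 - 18x^2 + 2x - 1


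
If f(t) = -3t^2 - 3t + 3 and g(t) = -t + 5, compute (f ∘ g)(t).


Substitute g(t) into f:
f(g(t)) = -3*(-t + 5)^2 + (-3)*(-t + 5) + 3
(-t + 5)^2 = t^2 - 10t + 25
Expand and combine: -3t^2 + 33t - 87


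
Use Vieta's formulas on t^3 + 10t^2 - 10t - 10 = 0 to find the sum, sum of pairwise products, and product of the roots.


Monic cubic t^3+bt^2+ct+d=0: sum=-b, pairwise sum=c, product=-d.
b=10, c=-10, d=-10
r1+r2+r3 = -10
r1r2+r1r3+r2r3 = -10
r1r2r3 = 10


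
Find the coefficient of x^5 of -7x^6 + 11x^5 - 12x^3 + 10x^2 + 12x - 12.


Read off the coefficient of x^5: 11


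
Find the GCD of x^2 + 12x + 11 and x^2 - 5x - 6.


Factor each:
  x^2 + 12x + 11 = (x + 1)(x + 11)
  x^2 - 5x - 6 = (x + 1)(x - 6)
Common monic factor: x + 1


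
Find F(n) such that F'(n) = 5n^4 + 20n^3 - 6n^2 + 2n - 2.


Reverse power rule on each term:
  ∫ 5n^4 dn = n^5
  ∫ 20n^3 dn = 5n^4
  ∫ -6n^2 dn = -2n^3
  ∫ 2n dn = n^2
  ∫ -2 dn = -2n
F(n) = n^5 + 5n^4 - 2n^3 + n^2 - 2n + C


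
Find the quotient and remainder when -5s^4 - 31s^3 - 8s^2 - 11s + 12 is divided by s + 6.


(-5s^4 - 31s^3 - 8s^2 - 11s + 12) / (s + 6)
Step 1: -5s^3 * (s + 6) = -5s^4 - 30s^3; subtract.
Step 2: -s^2 * (s + 6) = -s^3 - 6s^2; subtract.
Step 3: -2s * (s + 6) = -2s^2 - 12s; subtract.
Step 4: 1 * (s + 6) = s + 6; subtract.
Quotient: -5s^3 - s^2 - 2s + 1, Remainder: 6


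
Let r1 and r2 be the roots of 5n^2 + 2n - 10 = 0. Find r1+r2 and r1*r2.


For an^2+bn+c=0: sum = -b/a, product = c/a.
a=5, b=2, c=-10
Sum = -(2)/5 = -2/5
Product = (-10)/5 = -2


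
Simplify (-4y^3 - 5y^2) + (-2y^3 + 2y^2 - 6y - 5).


Align terms by degree and add:
  -4y^3 - 5y^2
  -2y^3 + 2y^2 - 6y - 5
= -6y^3 - 3y^2 - 6y - 5


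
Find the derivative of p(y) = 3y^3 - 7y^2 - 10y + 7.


Apply the power rule term by term:
  d/dy(3y^3) = 9y^2
  d/dy(-7y^2) = -14y
  d/dy(-10y) = -10
  d/dy(7) = 0
p'(y) = 9y^2 - 14y - 10


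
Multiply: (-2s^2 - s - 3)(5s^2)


Distribute each term of the first polynomial:
  (-2s^2)(5s^2) = -10s^4
  (-s)(5s^2) = -5s^3
  (-3)(5s^2) = -15s^2
Sum: -10s^4 - 5s^3 - 15s^2


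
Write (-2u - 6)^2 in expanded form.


Expand (-2u - 6)^2 by repeated multiplication:
= 4u^2 + 24u + 36


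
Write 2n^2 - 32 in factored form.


Roots satisfy r1 + r2 = -b/a = 0 and r1*r2 = c/a = -16.
So r1 = -4, r2 = 4.
2n^2 - 32 = 2(n - r1)(n - r2) = 2(n + 4)(n - 4)


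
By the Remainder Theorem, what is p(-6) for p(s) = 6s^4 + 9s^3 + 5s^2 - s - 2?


By the Remainder Theorem, the remainder equals p(-6):
  6*(-6)^4 = 7776
  9*(-6)^3 = -1944
  5*(-6)^2 = 180
  -1*(-6)^1 = 6
  constant: -2
Sum: 7776 - 1944 + 180 + 6 - 2 = 6016


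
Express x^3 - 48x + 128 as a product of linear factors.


Try integer roots (divisors of 128). x=4: p(4)=0.
Divide out (x - 4): quotient is x^2 + 4x - 32.
Factor the quadratic: (x + 8)(x - 4)
Result: (x - 4)(x + 8)(x - 4)


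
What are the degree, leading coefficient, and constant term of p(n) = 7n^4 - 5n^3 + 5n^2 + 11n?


Highest power of n is 4, with coefficient 7. Constant term is 0.
Degree = 4, leading coefficient = 7, constant term = 0


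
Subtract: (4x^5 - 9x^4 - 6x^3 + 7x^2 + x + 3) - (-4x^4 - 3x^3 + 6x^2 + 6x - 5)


Distribute the minus sign:
  (4x^5 - 9x^4 - 6x^3 + 7x^2 + x + 3)
- (-4x^4 - 3x^3 + 6x^2 + 6x - 5)
Negate second polynomial: 4x^4 + 3x^3 - 6x^2 - 6x + 5
Add: 4x^5 - 5x^4 - 3x^3 + x^2 - 5x + 8


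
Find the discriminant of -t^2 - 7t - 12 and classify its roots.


D = b^2 - 4ac = (-7)^2 - 4(-1)(-12) = 49 - 48 = 1
Since D > 0: two distinct rational roots


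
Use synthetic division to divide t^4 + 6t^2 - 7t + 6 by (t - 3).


Synthetic division with c = 3. Coefficients: 1, 0, 6, -7, 6
Bring down 1.
  1 * 3 = 3; 3 + 0 = 3
  3 * 3 = 9; 9 + 6 = 15
  15 * 3 = 45; 45 - 7 = 38
  38 * 3 = 114; 114 + 6 = 120
Quotient: t^3 + 3t^2 + 15t + 38, Remainder: 120


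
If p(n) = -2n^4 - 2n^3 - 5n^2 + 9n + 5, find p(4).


Using direct substitution:
  -2 * (4)^4 = -512
  -2 * (4)^3 = -128
  -5 * (4)^2 = -80
  9 * (4)^1 = 36
  constant: 5
Sum = -512 - 128 - 80 + 36 + 5 = -679


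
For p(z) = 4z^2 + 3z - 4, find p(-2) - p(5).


p(-2) = 6
p(5) = 111
p(-2) - p(5) = 6 - 111 = -105


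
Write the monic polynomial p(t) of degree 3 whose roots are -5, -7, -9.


p(t) = (t + 5)(t + 7)(t + 9)
Expand: t^3 + 21t^2 + 143t + 315


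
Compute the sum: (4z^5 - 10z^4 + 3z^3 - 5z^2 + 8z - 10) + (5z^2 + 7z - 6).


Align terms by degree and add:
  4z^5 - 10z^4 + 3z^3 - 5z^2 + 8z - 10
+ 5z^2 + 7z - 6
= 4z^5 - 10z^4 + 3z^3 + 15z - 16


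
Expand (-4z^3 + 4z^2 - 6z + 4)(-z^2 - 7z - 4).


Distribute each term of the first polynomial:
  (-4z^3)(-z^2 - 7z - 4) = 4z^5 + 28z^4 + 16z^3
  (4z^2)(-z^2 - 7z - 4) = -4z^4 - 28z^3 - 16z^2
  (-6z)(-z^2 - 7z - 4) = 6z^3 + 42z^2 + 24z
  (4)(-z^2 - 7z - 4) = -4z^2 - 28z - 16
Sum: 4z^5 + 24z^4 - 6z^3 + 22z^2 - 4z - 16


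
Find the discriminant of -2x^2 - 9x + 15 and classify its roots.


D = b^2 - 4ac = (-9)^2 - 4(-2)(15) = 81 + 120 = 201
Since D > 0: two distinct irrational roots


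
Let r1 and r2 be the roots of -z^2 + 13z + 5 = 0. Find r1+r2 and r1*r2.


For az^2+bz+c=0: sum = -b/a, product = c/a.
a=-1, b=13, c=5
Sum = -(13)/-1 = 13
Product = (5)/-1 = -5


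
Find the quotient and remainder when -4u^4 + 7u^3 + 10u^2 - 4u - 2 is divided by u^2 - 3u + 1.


(-4u^4 + 7u^3 + 10u^2 - 4u - 2) / (u^2 - 3u + 1)
Step 1: -4u^2 * (u^2 - 3u + 1) = -4u^4 + 12u^3 - 4u^2; subtract.
Step 2: -5u * (u^2 - 3u + 1) = -5u^3 + 15u^2 - 5u; subtract.
Step 3: -1 * (u^2 - 3u + 1) = -u^2 + 3u - 1; subtract.
Quotient: -4u^2 - 5u - 1, Remainder: -2u - 1


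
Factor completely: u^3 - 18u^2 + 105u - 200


Try integer roots (divisors of -200). u=5: p(5)=0.
Divide out (u - 5): quotient is u^2 - 13u + 40.
Factor the quadratic: (u - 8)(u - 5)
Result: (u - 5)(u - 8)(u - 5)


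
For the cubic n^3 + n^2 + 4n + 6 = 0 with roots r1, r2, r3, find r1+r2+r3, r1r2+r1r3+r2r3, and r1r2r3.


Monic cubic n^3+bn^2+cn+d=0: sum=-b, pairwise sum=c, product=-d.
b=1, c=4, d=6
r1+r2+r3 = -1
r1r2+r1r3+r2r3 = 4
r1r2r3 = -6


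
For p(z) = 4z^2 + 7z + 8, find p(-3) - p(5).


p(-3) = 23
p(5) = 143
p(-3) - p(5) = 23 - 143 = -120


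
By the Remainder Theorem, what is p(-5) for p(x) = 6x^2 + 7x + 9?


By the Remainder Theorem, the remainder equals p(-5):
  6*(-5)^2 = 150
  7*(-5)^1 = -35
  constant: 9
Sum: 150 - 35 + 9 = 124


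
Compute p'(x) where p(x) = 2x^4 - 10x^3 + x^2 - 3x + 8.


Apply the power rule term by term:
  d/dx(2x^4) = 8x^3
  d/dx(-10x^3) = -30x^2
  d/dx(x^2) = 2x
  d/dx(-3x) = -3
  d/dx(8) = 0
p'(x) = 8x^3 - 30x^2 + 2x - 3


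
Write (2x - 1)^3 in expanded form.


Expand (2x - 1)^3 by repeated multiplication:
  (2x - 1)^2 = 4x^2 - 4x + 1
= 8x^3 - 12x^2 + 6x - 1


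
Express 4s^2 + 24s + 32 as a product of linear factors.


Roots satisfy r1 + r2 = -b/a = -6 and r1*r2 = c/a = 8.
So r1 = -2, r2 = -4.
4s^2 + 24s + 32 = 4(s - r1)(s - r2) = 4(s + 2)(s + 4)


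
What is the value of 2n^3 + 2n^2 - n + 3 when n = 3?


Using direct substitution:
  2 * (3)^3 = 54
  2 * (3)^2 = 18
  -1 * (3)^1 = -3
  constant: 3
Sum = 54 + 18 - 3 + 3 = 72


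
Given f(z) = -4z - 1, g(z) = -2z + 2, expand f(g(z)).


Substitute g(z) into f:
f(g(z)) = -4*(-2z + 2) + (-1)
Expand and combine: 8z - 9


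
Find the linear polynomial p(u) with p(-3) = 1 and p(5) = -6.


p(u) = mu + b. Using p(-3)=1, p(5)=-6:
m = (1 + 6)/(-3 - 5) = 7/-8 = -7/8
b = 1 - m*(-3) = 1 - 21/8 = -13/8
p(u) = -(7/8)u - (13/8)


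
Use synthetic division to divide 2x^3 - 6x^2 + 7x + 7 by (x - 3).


Synthetic division with c = 3. Coefficients: 2, -6, 7, 7
Bring down 2.
  2 * 3 = 6; 6 - 6 = 0
  0 * 3 = 0; 0 + 7 = 7
  7 * 3 = 21; 21 + 7 = 28
Quotient: 2x^2 + 7, Remainder: 28


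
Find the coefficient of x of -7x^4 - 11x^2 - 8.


Read off the coefficient of x: 0


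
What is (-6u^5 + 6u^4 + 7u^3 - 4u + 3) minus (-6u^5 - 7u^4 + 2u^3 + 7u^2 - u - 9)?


Distribute the minus sign:
  (-6u^5 + 6u^4 + 7u^3 - 4u + 3)
- (-6u^5 - 7u^4 + 2u^3 + 7u^2 - u - 9)
Negate second polynomial: 6u^5 + 7u^4 - 2u^3 - 7u^2 + u + 9
Add: 13u^4 + 5u^3 - 7u^2 - 3u + 12


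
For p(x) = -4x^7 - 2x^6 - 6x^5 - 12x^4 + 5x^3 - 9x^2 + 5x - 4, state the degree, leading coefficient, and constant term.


Highest power of x is 7, with coefficient -4. Constant term is -4.
Degree = 7, leading coefficient = -4, constant term = -4


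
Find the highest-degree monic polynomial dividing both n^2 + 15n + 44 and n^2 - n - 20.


Factor each:
  n^2 + 15n + 44 = (n + 4)(n + 11)
  n^2 - n - 20 = (n + 4)(n - 5)
Common monic factor: n + 4


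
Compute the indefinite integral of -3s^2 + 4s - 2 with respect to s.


Reverse power rule on each term:
  ∫ -3s^2 ds = -s^3
  ∫ 4s ds = 2s^2
  ∫ -2 ds = -2s
F(s) = -s^3 + 2s^2 - 2s + C


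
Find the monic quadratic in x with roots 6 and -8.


p(x) = (x - 6)(x + 8)
Expand: x^2 + 2x - 48


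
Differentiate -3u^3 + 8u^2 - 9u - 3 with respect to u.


Apply the power rule term by term:
  d/du(-3u^3) = -9u^2
  d/du(8u^2) = 16u
  d/du(-9u) = -9
  d/du(-3) = 0
p'(u) = -9u^2 + 16u - 9


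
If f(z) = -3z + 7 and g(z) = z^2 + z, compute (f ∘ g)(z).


Substitute g(z) into f:
f(g(z)) = -3*(z^2 + z) + 7
Expand and combine: -3z^2 - 3z + 7


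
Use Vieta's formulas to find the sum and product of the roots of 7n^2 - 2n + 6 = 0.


For an^2+bn+c=0: sum = -b/a, product = c/a.
a=7, b=-2, c=6
Sum = -(-2)/7 = 2/7
Product = (6)/7 = 6/7


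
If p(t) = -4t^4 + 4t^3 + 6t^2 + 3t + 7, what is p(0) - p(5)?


p(0) = 7
p(5) = -1828
p(0) - p(5) = 7 + 1828 = 1835


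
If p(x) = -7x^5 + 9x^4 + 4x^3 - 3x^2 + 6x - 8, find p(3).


Using direct substitution:
  -7 * (3)^5 = -1701
  9 * (3)^4 = 729
  4 * (3)^3 = 108
  -3 * (3)^2 = -27
  6 * (3)^1 = 18
  constant: -8
Sum = -1701 + 729 + 108 - 27 + 18 - 8 = -881


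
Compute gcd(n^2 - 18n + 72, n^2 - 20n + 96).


Factor each:
  n^2 - 18n + 72 = (n - 12)(n - 6)
  n^2 - 20n + 96 = (n - 12)(n - 8)
Common monic factor: n - 12


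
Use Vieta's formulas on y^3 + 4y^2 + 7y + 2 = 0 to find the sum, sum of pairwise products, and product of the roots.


Monic cubic y^3+by^2+cy+d=0: sum=-b, pairwise sum=c, product=-d.
b=4, c=7, d=2
r1+r2+r3 = -4
r1r2+r1r3+r2r3 = 7
r1r2r3 = -2


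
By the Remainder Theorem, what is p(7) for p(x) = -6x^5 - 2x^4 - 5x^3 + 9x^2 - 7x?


By the Remainder Theorem, the remainder equals p(7):
  -6*(7)^5 = -100842
  -2*(7)^4 = -4802
  -5*(7)^3 = -1715
  9*(7)^2 = 441
  -7*(7)^1 = -49
  constant: 0
Sum: -100842 - 4802 - 1715 + 441 - 49 + 0 = -106967


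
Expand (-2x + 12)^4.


Expand (-2x + 12)^4 by repeated multiplication:
  (-2x + 12)^2 = 4x^2 - 48x + 144
  (-2x + 12)^3 = -8x^3 + 144x^2 - 864x + 1728
= 16x^4 - 384x^3 + 3456x^2 - 13824x + 20736


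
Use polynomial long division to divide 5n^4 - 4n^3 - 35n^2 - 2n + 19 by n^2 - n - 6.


(5n^4 - 4n^3 - 35n^2 - 2n + 19) / (n^2 - n - 6)
Step 1: 5n^2 * (n^2 - n - 6) = 5n^4 - 5n^3 - 30n^2; subtract.
Step 2: n * (n^2 - n - 6) = n^3 - n^2 - 6n; subtract.
Step 3: -4 * (n^2 - n - 6) = -4n^2 + 4n + 24; subtract.
Quotient: 5n^2 + n - 4, Remainder: -5


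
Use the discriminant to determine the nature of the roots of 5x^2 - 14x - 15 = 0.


D = b^2 - 4ac = (-14)^2 - 4(5)(-15) = 196 + 300 = 496
Since D > 0: two distinct irrational roots


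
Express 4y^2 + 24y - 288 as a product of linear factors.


Roots satisfy r1 + r2 = -b/a = -6 and r1*r2 = c/a = -72.
So r1 = -12, r2 = 6.
4y^2 + 24y - 288 = 4(y - r1)(y - r2) = 4(y + 12)(y - 6)


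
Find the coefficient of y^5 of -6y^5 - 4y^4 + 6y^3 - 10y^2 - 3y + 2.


Read off the coefficient of y^5: -6


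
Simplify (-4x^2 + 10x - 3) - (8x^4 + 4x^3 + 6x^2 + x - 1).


Distribute the minus sign:
  (-4x^2 + 10x - 3)
- (8x^4 + 4x^3 + 6x^2 + x - 1)
Negate second polynomial: -8x^4 - 4x^3 - 6x^2 - x + 1
Add: -8x^4 - 4x^3 - 10x^2 + 9x - 2


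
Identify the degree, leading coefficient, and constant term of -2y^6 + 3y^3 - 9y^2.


Highest power of y is 6, with coefficient -2. Constant term is 0.
Degree = 6, leading coefficient = -2, constant term = 0


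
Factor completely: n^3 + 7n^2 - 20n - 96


Try integer roots (divisors of -96). n=4: p(4)=0.
Divide out (n - 4): quotient is n^2 + 11n + 24.
Factor the quadratic: (n + 3)(n + 8)
Result: (n - 4)(n + 3)(n + 8)


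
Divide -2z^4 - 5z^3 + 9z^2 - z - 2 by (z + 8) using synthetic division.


Synthetic division with c = -8. Coefficients: -2, -5, 9, -1, -2
Bring down -2.
  -2 * -8 = 16; 16 - 5 = 11
  11 * -8 = -88; -88 + 9 = -79
  -79 * -8 = 632; 632 - 1 = 631
  631 * -8 = -5048; -5048 - 2 = -5050
Quotient: -2z^3 + 11z^2 - 79z + 631, Remainder: -5050


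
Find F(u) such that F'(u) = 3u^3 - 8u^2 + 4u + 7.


Reverse power rule on each term:
  ∫ 3u^3 du = (3/4)u^4
  ∫ -8u^2 du = -(8/3)u^3
  ∫ 4u du = 2u^2
  ∫ 7 du = 7u
F(u) = (3/4)u^4 - (8/3)u^3 + 2u^2 + 7u + C


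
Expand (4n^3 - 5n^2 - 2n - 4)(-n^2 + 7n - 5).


Distribute each term of the first polynomial:
  (4n^3)(-n^2 + 7n - 5) = -4n^5 + 28n^4 - 20n^3
  (-5n^2)(-n^2 + 7n - 5) = 5n^4 - 35n^3 + 25n^2
  (-2n)(-n^2 + 7n - 5) = 2n^3 - 14n^2 + 10n
  (-4)(-n^2 + 7n - 5) = 4n^2 - 28n + 20
Sum: -4n^5 + 33n^4 - 53n^3 + 15n^2 - 18n + 20


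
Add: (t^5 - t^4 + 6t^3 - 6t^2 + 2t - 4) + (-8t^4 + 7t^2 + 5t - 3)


Align terms by degree and add:
  t^5 - t^4 + 6t^3 - 6t^2 + 2t - 4
  -8t^4 + 7t^2 + 5t - 3
= t^5 - 9t^4 + 6t^3 + t^2 + 7t - 7


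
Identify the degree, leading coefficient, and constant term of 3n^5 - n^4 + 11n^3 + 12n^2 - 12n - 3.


Highest power of n is 5, with coefficient 3. Constant term is -3.
Degree = 5, leading coefficient = 3, constant term = -3


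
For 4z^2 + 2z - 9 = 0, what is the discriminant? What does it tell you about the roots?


D = b^2 - 4ac = (2)^2 - 4(4)(-9) = 4 + 144 = 148
Since D > 0: two distinct irrational roots


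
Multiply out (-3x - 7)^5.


Expand (-3x - 7)^5 by repeated multiplication:
  (-3x - 7)^2 = 9x^2 + 42x + 49
  (-3x - 7)^3 = -27x^3 - 189x^2 - 441x - 343
  (-3x - 7)^4 = 81x^4 + 756x^3 + 2646x^2 + 4116x + 2401
= -243x^5 - 2835x^4 - 13230x^3 - 30870x^2 - 36015x - 16807


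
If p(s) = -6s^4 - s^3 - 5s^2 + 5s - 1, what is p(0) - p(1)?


p(0) = -1
p(1) = -8
p(0) - p(1) = -1 + 8 = 7


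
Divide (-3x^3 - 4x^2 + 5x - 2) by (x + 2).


(-3x^3 - 4x^2 + 5x - 2) / (x + 2)
Step 1: -3x^2 * (x + 2) = -3x^3 - 6x^2; subtract.
Step 2: 2x * (x + 2) = 2x^2 + 4x; subtract.
Step 3: 1 * (x + 2) = x + 2; subtract.
Quotient: -3x^2 + 2x + 1, Remainder: -4


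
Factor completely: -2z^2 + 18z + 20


Roots satisfy r1 + r2 = -b/a = 9 and r1*r2 = c/a = -10.
So r1 = -1, r2 = 10.
-2z^2 + 18z + 20 = -2(z - r1)(z - r2) = -2(z + 1)(z - 10)


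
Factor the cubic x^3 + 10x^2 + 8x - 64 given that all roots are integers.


Try integer roots (divisors of -64). x=-4: p(-4)=0.
Divide out (x + 4): quotient is x^2 + 6x - 16.
Factor the quadratic: (x + 8)(x - 2)
Result: (x + 4)(x + 8)(x - 2)


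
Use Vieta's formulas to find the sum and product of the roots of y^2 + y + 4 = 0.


For ay^2+by+c=0: sum = -b/a, product = c/a.
a=1, b=1, c=4
Sum = -(1)/1 = -1
Product = (4)/1 = 4


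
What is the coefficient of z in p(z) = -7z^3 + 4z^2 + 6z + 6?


Read off the coefficient of z: 6


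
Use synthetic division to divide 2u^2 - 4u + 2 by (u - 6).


Synthetic division with c = 6. Coefficients: 2, -4, 2
Bring down 2.
  2 * 6 = 12; 12 - 4 = 8
  8 * 6 = 48; 48 + 2 = 50
Quotient: 2u + 8, Remainder: 50


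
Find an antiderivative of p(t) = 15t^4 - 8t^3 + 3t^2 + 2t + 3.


Reverse power rule on each term:
  ∫ 15t^4 dt = 3t^5
  ∫ -8t^3 dt = -2t^4
  ∫ 3t^2 dt = t^3
  ∫ 2t dt = t^2
  ∫ 3 dt = 3t
F(t) = 3t^5 - 2t^4 + t^3 + t^2 + 3t + C


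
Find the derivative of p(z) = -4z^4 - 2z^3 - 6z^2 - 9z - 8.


Apply the power rule term by term:
  d/dz(-4z^4) = -16z^3
  d/dz(-2z^3) = -6z^2
  d/dz(-6z^2) = -12z
  d/dz(-9z) = -9
  d/dz(-8) = 0
p'(z) = -16z^3 - 6z^2 - 12z - 9


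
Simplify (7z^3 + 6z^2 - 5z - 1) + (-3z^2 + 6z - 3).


Align terms by degree and add:
  7z^3 + 6z^2 - 5z - 1
  -3z^2 + 6z - 3
= 7z^3 + 3z^2 + z - 4


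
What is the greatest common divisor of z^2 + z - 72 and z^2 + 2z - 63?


Factor each:
  z^2 + z - 72 = (z + 9)(z - 8)
  z^2 + 2z - 63 = (z + 9)(z - 7)
Common monic factor: z + 9


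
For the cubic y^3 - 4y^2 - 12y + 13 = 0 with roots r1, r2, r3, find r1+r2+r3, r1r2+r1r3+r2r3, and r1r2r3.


Monic cubic y^3+by^2+cy+d=0: sum=-b, pairwise sum=c, product=-d.
b=-4, c=-12, d=13
r1+r2+r3 = 4
r1r2+r1r3+r2r3 = -12
r1r2r3 = -13


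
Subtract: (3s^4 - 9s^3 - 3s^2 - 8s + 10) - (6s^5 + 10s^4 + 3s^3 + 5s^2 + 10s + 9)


Distribute the minus sign:
  (3s^4 - 9s^3 - 3s^2 - 8s + 10)
- (6s^5 + 10s^4 + 3s^3 + 5s^2 + 10s + 9)
Negate second polynomial: -6s^5 - 10s^4 - 3s^3 - 5s^2 - 10s - 9
Add: -6s^5 - 7s^4 - 12s^3 - 8s^2 - 18s + 1


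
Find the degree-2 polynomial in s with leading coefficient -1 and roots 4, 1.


p(s) = -(s - 4)(s - 1)
Expand: -s^2 + 5s - 4


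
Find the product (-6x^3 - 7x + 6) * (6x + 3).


Distribute each term of the first polynomial:
  (-6x^3)(6x + 3) = -36x^4 - 18x^3
  (-7x)(6x + 3) = -42x^2 - 21x
  (6)(6x + 3) = 36x + 18
Sum: -36x^4 - 18x^3 - 42x^2 + 15x + 18


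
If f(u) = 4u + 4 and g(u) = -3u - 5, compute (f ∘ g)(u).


Substitute g(u) into f:
f(g(u)) = 4*(-3u - 5) + 4
Expand and combine: -12u - 16


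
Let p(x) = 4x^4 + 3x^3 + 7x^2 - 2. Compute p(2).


Using direct substitution:
  4 * (2)^4 = 64
  3 * (2)^3 = 24
  7 * (2)^2 = 28
  0 * (2)^1 = 0
  constant: -2
Sum = 64 + 24 + 28 + 0 - 2 = 114


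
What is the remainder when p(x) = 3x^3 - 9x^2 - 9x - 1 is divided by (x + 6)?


By the Remainder Theorem, the remainder equals p(-6):
  3*(-6)^3 = -648
  -9*(-6)^2 = -324
  -9*(-6)^1 = 54
  constant: -1
Sum: -648 - 324 + 54 - 1 = -919


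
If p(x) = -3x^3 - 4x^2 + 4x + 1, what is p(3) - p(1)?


p(3) = -104
p(1) = -2
p(3) - p(1) = -104 + 2 = -102


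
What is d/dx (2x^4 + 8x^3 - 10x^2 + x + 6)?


Apply the power rule term by term:
  d/dx(2x^4) = 8x^3
  d/dx(8x^3) = 24x^2
  d/dx(-10x^2) = -20x
  d/dx(x) = 1
  d/dx(6) = 0
p'(x) = 8x^3 + 24x^2 - 20x + 1


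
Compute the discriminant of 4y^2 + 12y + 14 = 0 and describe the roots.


D = b^2 - 4ac = (12)^2 - 4(4)(14) = 144 - 224 = -80
Since D < 0: two complex conjugate roots (no real roots)


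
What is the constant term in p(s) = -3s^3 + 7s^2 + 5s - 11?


Read off the constant term: -11


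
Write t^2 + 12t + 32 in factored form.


Roots satisfy r1 + r2 = -b/a = -12 and r1*r2 = c/a = 32.
So r1 = -8, r2 = -4.
t^2 + 12t + 32 = (t - r1)(t - r2) = (t + 8)(t + 4)


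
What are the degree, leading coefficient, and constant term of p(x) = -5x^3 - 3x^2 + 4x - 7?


Highest power of x is 3, with coefficient -5. Constant term is -7.
Degree = 3, leading coefficient = -5, constant term = -7


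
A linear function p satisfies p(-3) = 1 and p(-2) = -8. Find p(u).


p(u) = mu + b. Using p(-3)=1, p(-2)=-8:
m = (1 + 8)/(-3 + 2) = 9/-1 = -9
b = 1 - m*(-3) = 1 - 27 = -26
p(u) = -9u - 26


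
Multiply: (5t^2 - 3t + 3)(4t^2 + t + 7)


Distribute each term of the first polynomial:
  (5t^2)(4t^2 + t + 7) = 20t^4 + 5t^3 + 35t^2
  (-3t)(4t^2 + t + 7) = -12t^3 - 3t^2 - 21t
  (3)(4t^2 + t + 7) = 12t^2 + 3t + 21
Sum: 20t^4 - 7t^3 + 44t^2 - 18t + 21


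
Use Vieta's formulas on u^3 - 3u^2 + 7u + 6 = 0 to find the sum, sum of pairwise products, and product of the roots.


Monic cubic u^3+bu^2+cu+d=0: sum=-b, pairwise sum=c, product=-d.
b=-3, c=7, d=6
r1+r2+r3 = 3
r1r2+r1r3+r2r3 = 7
r1r2r3 = -6


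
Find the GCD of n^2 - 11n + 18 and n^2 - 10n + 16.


Factor each:
  n^2 - 11n + 18 = (n - 2)(n - 9)
  n^2 - 10n + 16 = (n - 2)(n - 8)
Common monic factor: n - 2


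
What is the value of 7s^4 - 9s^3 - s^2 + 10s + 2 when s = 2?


Using direct substitution:
  7 * (2)^4 = 112
  -9 * (2)^3 = -72
  -1 * (2)^2 = -4
  10 * (2)^1 = 20
  constant: 2
Sum = 112 - 72 - 4 + 20 + 2 = 58


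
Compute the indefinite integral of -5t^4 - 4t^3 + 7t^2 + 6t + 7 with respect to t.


Reverse power rule on each term:
  ∫ -5t^4 dt = -t^5
  ∫ -4t^3 dt = -t^4
  ∫ 7t^2 dt = (7/3)t^3
  ∫ 6t dt = 3t^2
  ∫ 7 dt = 7t
F(t) = -t^5 - t^4 + (7/3)t^3 + 3t^2 + 7t + C


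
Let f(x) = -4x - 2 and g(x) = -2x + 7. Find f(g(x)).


Substitute g(x) into f:
f(g(x)) = -4*(-2x + 7) + (-2)
Expand and combine: 8x - 30


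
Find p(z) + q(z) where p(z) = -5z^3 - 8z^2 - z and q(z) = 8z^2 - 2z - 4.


Align terms by degree and add:
  -5z^3 - 8z^2 - z
+ 8z^2 - 2z - 4
= -5z^3 - 3z - 4


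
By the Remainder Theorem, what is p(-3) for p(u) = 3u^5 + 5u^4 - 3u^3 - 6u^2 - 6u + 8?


By the Remainder Theorem, the remainder equals p(-3):
  3*(-3)^5 = -729
  5*(-3)^4 = 405
  -3*(-3)^3 = 81
  -6*(-3)^2 = -54
  -6*(-3)^1 = 18
  constant: 8
Sum: -729 + 405 + 81 - 54 + 18 + 8 = -271


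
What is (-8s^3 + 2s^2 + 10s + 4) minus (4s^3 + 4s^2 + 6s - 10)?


Distribute the minus sign:
  (-8s^3 + 2s^2 + 10s + 4)
- (4s^3 + 4s^2 + 6s - 10)
Negate second polynomial: -4s^3 - 4s^2 - 6s + 10
Add: -12s^3 - 2s^2 + 4s + 14


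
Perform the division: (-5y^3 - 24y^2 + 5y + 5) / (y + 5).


(-5y^3 - 24y^2 + 5y + 5) / (y + 5)
Step 1: -5y^2 * (y + 5) = -5y^3 - 25y^2; subtract.
Step 2: y * (y + 5) = y^2 + 5y; subtract.
Step 3: 0 * (y + 5) = 0; subtract.
Quotient: -5y^2 + y, Remainder: 5


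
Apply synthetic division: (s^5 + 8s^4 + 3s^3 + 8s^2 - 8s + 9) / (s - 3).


Synthetic division with c = 3. Coefficients: 1, 8, 3, 8, -8, 9
Bring down 1.
  1 * 3 = 3; 3 + 8 = 11
  11 * 3 = 33; 33 + 3 = 36
  36 * 3 = 108; 108 + 8 = 116
  116 * 3 = 348; 348 - 8 = 340
  340 * 3 = 1020; 1020 + 9 = 1029
Quotient: s^4 + 11s^3 + 36s^2 + 116s + 340, Remainder: 1029


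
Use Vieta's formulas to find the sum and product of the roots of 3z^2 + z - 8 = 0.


For az^2+bz+c=0: sum = -b/a, product = c/a.
a=3, b=1, c=-8
Sum = -(1)/3 = -1/3
Product = (-8)/3 = -8/3


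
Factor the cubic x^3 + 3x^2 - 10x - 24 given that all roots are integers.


Try integer roots (divisors of -24). x=-2: p(-2)=0.
Divide out (x + 2): quotient is x^2 + x - 12.
Factor the quadratic: (x + 4)(x - 3)
Result: (x + 2)(x + 4)(x - 3)


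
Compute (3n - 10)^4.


Expand (3n - 10)^4 by repeated multiplication:
  (3n - 10)^2 = 9n^2 - 60n + 100
  (3n - 10)^3 = 27n^3 - 270n^2 + 900n - 1000
= 81n^4 - 1080n^3 + 5400n^2 - 12000n + 10000


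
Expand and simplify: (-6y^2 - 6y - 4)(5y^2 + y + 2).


Distribute each term of the first polynomial:
  (-6y^2)(5y^2 + y + 2) = -30y^4 - 6y^3 - 12y^2
  (-6y)(5y^2 + y + 2) = -30y^3 - 6y^2 - 12y
  (-4)(5y^2 + y + 2) = -20y^2 - 4y - 8
Sum: -30y^4 - 36y^3 - 38y^2 - 16y - 8


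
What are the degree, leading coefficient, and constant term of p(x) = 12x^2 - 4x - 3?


Highest power of x is 2, with coefficient 12. Constant term is -3.
Degree = 2, leading coefficient = 12, constant term = -3


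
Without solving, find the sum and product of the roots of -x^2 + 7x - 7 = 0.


For ax^2+bx+c=0: sum = -b/a, product = c/a.
a=-1, b=7, c=-7
Sum = -(7)/-1 = 7
Product = (-7)/-1 = 7


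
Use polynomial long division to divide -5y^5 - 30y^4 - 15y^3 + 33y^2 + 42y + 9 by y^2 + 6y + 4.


(-5y^5 - 30y^4 - 15y^3 + 33y^2 + 42y + 9) / (y^2 + 6y + 4)
Step 1: -5y^3 * (y^2 + 6y + 4) = -5y^5 - 30y^4 - 20y^3; subtract.
Step 2: 0 * (y^2 + 6y + 4) = 0; subtract.
Step 3: 5y * (y^2 + 6y + 4) = 5y^3 + 30y^2 + 20y; subtract.
Step 4: 3 * (y^2 + 6y + 4) = 3y^2 + 18y + 12; subtract.
Quotient: -5y^3 + 5y + 3, Remainder: 4y - 3


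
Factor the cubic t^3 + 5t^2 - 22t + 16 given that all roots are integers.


Try integer roots (divisors of 16). t=1: p(1)=0.
Divide out (t - 1): quotient is t^2 + 6t - 16.
Factor the quadratic: (t + 8)(t - 2)
Result: (t - 1)(t + 8)(t - 2)


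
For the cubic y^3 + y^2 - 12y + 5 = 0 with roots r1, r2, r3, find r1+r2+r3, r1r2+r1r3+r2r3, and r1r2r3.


Monic cubic y^3+by^2+cy+d=0: sum=-b, pairwise sum=c, product=-d.
b=1, c=-12, d=5
r1+r2+r3 = -1
r1r2+r1r3+r2r3 = -12
r1r2r3 = -5


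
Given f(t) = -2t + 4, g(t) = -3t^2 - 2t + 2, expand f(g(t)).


Substitute g(t) into f:
f(g(t)) = -2*(-3t^2 - 2t + 2) + 4
Expand and combine: 6t^2 + 4t


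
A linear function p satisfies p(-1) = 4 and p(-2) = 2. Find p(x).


p(x) = mx + b. Using p(-1)=4, p(-2)=2:
m = (4 - 2)/(-1 + 2) = 2/1 = 2
b = 4 - m*(-1) = 4 + 2 = 6
p(x) = 2x + 6


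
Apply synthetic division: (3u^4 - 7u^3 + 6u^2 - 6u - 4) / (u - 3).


Synthetic division with c = 3. Coefficients: 3, -7, 6, -6, -4
Bring down 3.
  3 * 3 = 9; 9 - 7 = 2
  2 * 3 = 6; 6 + 6 = 12
  12 * 3 = 36; 36 - 6 = 30
  30 * 3 = 90; 90 - 4 = 86
Quotient: 3u^3 + 2u^2 + 12u + 30, Remainder: 86


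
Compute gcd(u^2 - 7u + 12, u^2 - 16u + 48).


Factor each:
  u^2 - 7u + 12 = (u - 4)(u - 3)
  u^2 - 16u + 48 = (u - 4)(u - 12)
Common monic factor: u - 4


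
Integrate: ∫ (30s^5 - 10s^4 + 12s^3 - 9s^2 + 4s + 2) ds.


Reverse power rule on each term:
  ∫ 30s^5 ds = 5s^6
  ∫ -10s^4 ds = -2s^5
  ∫ 12s^3 ds = 3s^4
  ∫ -9s^2 ds = -3s^3
  ∫ 4s ds = 2s^2
  ∫ 2 ds = 2s
F(s) = 5s^6 - 2s^5 + 3s^4 - 3s^3 + 2s^2 + 2s + C


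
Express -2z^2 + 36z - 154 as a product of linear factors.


Roots satisfy r1 + r2 = -b/a = 18 and r1*r2 = c/a = 77.
So r1 = 11, r2 = 7.
-2z^2 + 36z - 154 = -2(z - r1)(z - r2) = -2(z - 11)(z - 7)


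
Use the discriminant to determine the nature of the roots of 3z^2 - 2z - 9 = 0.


D = b^2 - 4ac = (-2)^2 - 4(3)(-9) = 4 + 108 = 112
Since D > 0: two distinct irrational roots


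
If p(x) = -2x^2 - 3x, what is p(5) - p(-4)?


p(5) = -65
p(-4) = -20
p(5) - p(-4) = -65 + 20 = -45


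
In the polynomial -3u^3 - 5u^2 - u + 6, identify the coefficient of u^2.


Read off the coefficient of u^2: -5


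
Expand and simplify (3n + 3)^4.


Expand (3n + 3)^4 by repeated multiplication:
  (3n + 3)^2 = 9n^2 + 18n + 9
  (3n + 3)^3 = 27n^3 + 81n^2 + 81n + 27
= 81n^4 + 324n^3 + 486n^2 + 324n + 81


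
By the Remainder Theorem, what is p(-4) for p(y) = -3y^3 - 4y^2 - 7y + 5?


By the Remainder Theorem, the remainder equals p(-4):
  -3*(-4)^3 = 192
  -4*(-4)^2 = -64
  -7*(-4)^1 = 28
  constant: 5
Sum: 192 - 64 + 28 + 5 = 161


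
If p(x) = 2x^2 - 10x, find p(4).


Using direct substitution:
  2 * (4)^2 = 32
  -10 * (4)^1 = -40
  constant: 0
Sum = 32 - 40 + 0 = -8


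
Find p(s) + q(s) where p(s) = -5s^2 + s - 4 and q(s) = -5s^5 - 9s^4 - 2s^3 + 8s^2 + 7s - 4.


Align terms by degree and add:
  -5s^2 + s - 4
  -5s^5 - 9s^4 - 2s^3 + 8s^2 + 7s - 4
= -5s^5 - 9s^4 - 2s^3 + 3s^2 + 8s - 8


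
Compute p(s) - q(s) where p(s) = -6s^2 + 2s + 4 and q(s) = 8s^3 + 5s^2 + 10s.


Distribute the minus sign:
  (-6s^2 + 2s + 4)
- (8s^3 + 5s^2 + 10s)
Negate second polynomial: -8s^3 - 5s^2 - 10s
Add: -8s^3 - 11s^2 - 8s + 4


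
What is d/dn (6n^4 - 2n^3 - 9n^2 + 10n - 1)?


Apply the power rule term by term:
  d/dn(6n^4) = 24n^3
  d/dn(-2n^3) = -6n^2
  d/dn(-9n^2) = -18n
  d/dn(10n) = 10
  d/dn(-1) = 0
p'(n) = 24n^3 - 6n^2 - 18n + 10


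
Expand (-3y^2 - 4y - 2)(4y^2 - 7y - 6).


Distribute each term of the first polynomial:
  (-3y^2)(4y^2 - 7y - 6) = -12y^4 + 21y^3 + 18y^2
  (-4y)(4y^2 - 7y - 6) = -16y^3 + 28y^2 + 24y
  (-2)(4y^2 - 7y - 6) = -8y^2 + 14y + 12
Sum: -12y^4 + 5y^3 + 38y^2 + 38y + 12


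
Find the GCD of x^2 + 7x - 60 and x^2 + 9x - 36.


Factor each:
  x^2 + 7x - 60 = (x + 12)(x - 5)
  x^2 + 9x - 36 = (x + 12)(x - 3)
Common monic factor: x + 12


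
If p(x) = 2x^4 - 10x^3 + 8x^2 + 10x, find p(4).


Using direct substitution:
  2 * (4)^4 = 512
  -10 * (4)^3 = -640
  8 * (4)^2 = 128
  10 * (4)^1 = 40
  constant: 0
Sum = 512 - 640 + 128 + 40 + 0 = 40


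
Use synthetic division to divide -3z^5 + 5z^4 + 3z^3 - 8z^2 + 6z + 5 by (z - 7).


Synthetic division with c = 7. Coefficients: -3, 5, 3, -8, 6, 5
Bring down -3.
  -3 * 7 = -21; -21 + 5 = -16
  -16 * 7 = -112; -112 + 3 = -109
  -109 * 7 = -763; -763 - 8 = -771
  -771 * 7 = -5397; -5397 + 6 = -5391
  -5391 * 7 = -37737; -37737 + 5 = -37732
Quotient: -3z^4 - 16z^3 - 109z^2 - 771z - 5391, Remainder: -37732


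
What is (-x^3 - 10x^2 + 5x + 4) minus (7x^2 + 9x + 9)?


Distribute the minus sign:
  (-x^3 - 10x^2 + 5x + 4)
- (7x^2 + 9x + 9)
Negate second polynomial: -7x^2 - 9x - 9
Add: -x^3 - 17x^2 - 4x - 5


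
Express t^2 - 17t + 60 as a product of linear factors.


Roots satisfy r1 + r2 = -b/a = 17 and r1*r2 = c/a = 60.
So r1 = 5, r2 = 12.
t^2 - 17t + 60 = (t - r1)(t - r2) = (t - 5)(t - 12)


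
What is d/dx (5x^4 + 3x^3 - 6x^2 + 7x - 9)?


Apply the power rule term by term:
  d/dx(5x^4) = 20x^3
  d/dx(3x^3) = 9x^2
  d/dx(-6x^2) = -12x
  d/dx(7x) = 7
  d/dx(-9) = 0
p'(x) = 20x^3 + 9x^2 - 12x + 7


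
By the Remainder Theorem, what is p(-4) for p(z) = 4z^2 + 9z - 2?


By the Remainder Theorem, the remainder equals p(-4):
  4*(-4)^2 = 64
  9*(-4)^1 = -36
  constant: -2
Sum: 64 - 36 - 2 = 26


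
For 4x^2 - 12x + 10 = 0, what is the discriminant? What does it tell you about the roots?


D = b^2 - 4ac = (-12)^2 - 4(4)(10) = 144 - 160 = -16
Since D < 0: two complex conjugate roots (no real roots)


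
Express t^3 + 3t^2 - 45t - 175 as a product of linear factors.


Try integer roots (divisors of -175). t=-5: p(-5)=0.
Divide out (t + 5): quotient is t^2 - 2t - 35.
Factor the quadratic: (t + 5)(t - 7)
Result: (t + 5)(t + 5)(t - 7)


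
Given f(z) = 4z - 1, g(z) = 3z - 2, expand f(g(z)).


Substitute g(z) into f:
f(g(z)) = 4*(3z - 2) + (-1)
Expand and combine: 12z - 9


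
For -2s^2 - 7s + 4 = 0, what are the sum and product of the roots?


For as^2+bs+c=0: sum = -b/a, product = c/a.
a=-2, b=-7, c=4
Sum = -(-7)/-2 = -7/2
Product = (4)/-2 = -2


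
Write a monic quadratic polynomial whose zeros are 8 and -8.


p(u) = (u - 8)(u + 8)
Expand: u^2 - 64


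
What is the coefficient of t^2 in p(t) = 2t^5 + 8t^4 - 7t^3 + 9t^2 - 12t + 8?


Read off the coefficient of t^2: 9


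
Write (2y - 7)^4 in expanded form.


Expand (2y - 7)^4 by repeated multiplication:
  (2y - 7)^2 = 4y^2 - 28y + 49
  (2y - 7)^3 = 8y^3 - 84y^2 + 294y - 343
= 16y^4 - 224y^3 + 1176y^2 - 2744y + 2401


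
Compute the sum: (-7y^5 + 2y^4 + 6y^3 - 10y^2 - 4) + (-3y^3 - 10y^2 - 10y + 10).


Align terms by degree and add:
  -7y^5 + 2y^4 + 6y^3 - 10y^2 - 4
  -3y^3 - 10y^2 - 10y + 10
= -7y^5 + 2y^4 + 3y^3 - 20y^2 - 10y + 6


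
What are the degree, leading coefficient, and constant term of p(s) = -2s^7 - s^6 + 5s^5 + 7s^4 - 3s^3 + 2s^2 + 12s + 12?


Highest power of s is 7, with coefficient -2. Constant term is 12.
Degree = 7, leading coefficient = -2, constant term = 12


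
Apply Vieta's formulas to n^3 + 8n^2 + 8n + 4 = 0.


Monic cubic n^3+bn^2+cn+d=0: sum=-b, pairwise sum=c, product=-d.
b=8, c=8, d=4
r1+r2+r3 = -8
r1r2+r1r3+r2r3 = 8
r1r2r3 = -4


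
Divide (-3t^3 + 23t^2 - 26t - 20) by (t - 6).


(-3t^3 + 23t^2 - 26t - 20) / (t - 6)
Step 1: -3t^2 * (t - 6) = -3t^3 + 18t^2; subtract.
Step 2: 5t * (t - 6) = 5t^2 - 30t; subtract.
Step 3: 4 * (t - 6) = 4t - 24; subtract.
Quotient: -3t^2 + 5t + 4, Remainder: 4


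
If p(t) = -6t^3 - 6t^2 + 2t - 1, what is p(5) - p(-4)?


p(5) = -891
p(-4) = 279
p(5) - p(-4) = -891 - 279 = -1170


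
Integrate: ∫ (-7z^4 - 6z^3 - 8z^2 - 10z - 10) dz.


Reverse power rule on each term:
  ∫ -7z^4 dz = -(7/5)z^5
  ∫ -6z^3 dz = -(3/2)z^4
  ∫ -8z^2 dz = -(8/3)z^3
  ∫ -10z dz = -5z^2
  ∫ -10 dz = -10z
F(z) = -(7/5)z^5 - (3/2)z^4 - (8/3)z^3 - 5z^2 - 10z + C


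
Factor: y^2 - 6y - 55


Roots satisfy r1 + r2 = -b/a = 6 and r1*r2 = c/a = -55.
So r1 = -5, r2 = 11.
y^2 - 6y - 55 = (y - r1)(y - r2) = (y + 5)(y - 11)


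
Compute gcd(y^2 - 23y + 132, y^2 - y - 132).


Factor each:
  y^2 - 23y + 132 = (y - 12)(y - 11)
  y^2 - y - 132 = (y - 12)(y + 11)
Common monic factor: y - 12


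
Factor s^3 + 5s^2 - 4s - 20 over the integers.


Try integer roots (divisors of -20). s=2: p(2)=0.
Divide out (s - 2): quotient is s^2 + 7s + 10.
Factor the quadratic: (s + 2)(s + 5)
Result: (s - 2)(s + 2)(s + 5)


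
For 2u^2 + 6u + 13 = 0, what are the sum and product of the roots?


For au^2+bu+c=0: sum = -b/a, product = c/a.
a=2, b=6, c=13
Sum = -(6)/2 = -3
Product = (13)/2 = 13/2


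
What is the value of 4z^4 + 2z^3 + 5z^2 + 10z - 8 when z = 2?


Using direct substitution:
  4 * (2)^4 = 64
  2 * (2)^3 = 16
  5 * (2)^2 = 20
  10 * (2)^1 = 20
  constant: -8
Sum = 64 + 16 + 20 + 20 - 8 = 112


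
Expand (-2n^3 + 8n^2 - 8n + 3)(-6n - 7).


Distribute each term of the first polynomial:
  (-2n^3)(-6n - 7) = 12n^4 + 14n^3
  (8n^2)(-6n - 7) = -48n^3 - 56n^2
  (-8n)(-6n - 7) = 48n^2 + 56n
  (3)(-6n - 7) = -18n - 21
Sum: 12n^4 - 34n^3 - 8n^2 + 38n - 21


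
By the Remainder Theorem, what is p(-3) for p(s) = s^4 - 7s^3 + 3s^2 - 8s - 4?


By the Remainder Theorem, the remainder equals p(-3):
  1*(-3)^4 = 81
  -7*(-3)^3 = 189
  3*(-3)^2 = 27
  -8*(-3)^1 = 24
  constant: -4
Sum: 81 + 189 + 27 + 24 - 4 = 317


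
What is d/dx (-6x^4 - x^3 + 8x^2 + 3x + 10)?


Apply the power rule term by term:
  d/dx(-6x^4) = -24x^3
  d/dx(-x^3) = -3x^2
  d/dx(8x^2) = 16x
  d/dx(3x) = 3
  d/dx(10) = 0
p'(x) = -24x^3 - 3x^2 + 16x + 3


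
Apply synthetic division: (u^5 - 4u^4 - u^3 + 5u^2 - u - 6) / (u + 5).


Synthetic division with c = -5. Coefficients: 1, -4, -1, 5, -1, -6
Bring down 1.
  1 * -5 = -5; -5 - 4 = -9
  -9 * -5 = 45; 45 - 1 = 44
  44 * -5 = -220; -220 + 5 = -215
  -215 * -5 = 1075; 1075 - 1 = 1074
  1074 * -5 = -5370; -5370 - 6 = -5376
Quotient: u^4 - 9u^3 + 44u^2 - 215u + 1074, Remainder: -5376


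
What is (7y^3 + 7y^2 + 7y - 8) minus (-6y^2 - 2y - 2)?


Distribute the minus sign:
  (7y^3 + 7y^2 + 7y - 8)
- (-6y^2 - 2y - 2)
Negate second polynomial: 6y^2 + 2y + 2
Add: 7y^3 + 13y^2 + 9y - 6


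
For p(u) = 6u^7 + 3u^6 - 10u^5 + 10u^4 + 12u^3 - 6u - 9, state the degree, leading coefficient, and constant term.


Highest power of u is 7, with coefficient 6. Constant term is -9.
Degree = 7, leading coefficient = 6, constant term = -9


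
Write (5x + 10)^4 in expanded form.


Expand (5x + 10)^4 by repeated multiplication:
  (5x + 10)^2 = 25x^2 + 100x + 100
  (5x + 10)^3 = 125x^3 + 750x^2 + 1500x + 1000
= 625x^4 + 5000x^3 + 15000x^2 + 20000x + 10000


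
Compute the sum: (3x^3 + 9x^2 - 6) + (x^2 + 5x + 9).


Align terms by degree and add:
  3x^3 + 9x^2 - 6
+ x^2 + 5x + 9
= 3x^3 + 10x^2 + 5x + 3


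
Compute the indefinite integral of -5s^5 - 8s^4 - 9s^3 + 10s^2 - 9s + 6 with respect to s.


Reverse power rule on each term:
  ∫ -5s^5 ds = -(5/6)s^6
  ∫ -8s^4 ds = -(8/5)s^5
  ∫ -9s^3 ds = -(9/4)s^4
  ∫ 10s^2 ds = (10/3)s^3
  ∫ -9s ds = -(9/2)s^2
  ∫ 6 ds = 6s
F(s) = -(5/6)s^6 - (8/5)s^5 - (9/4)s^4 + (10/3)s^3 - (9/2)s^2 + 6s + C


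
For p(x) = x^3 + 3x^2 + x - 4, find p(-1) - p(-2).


p(-1) = -3
p(-2) = -2
p(-1) - p(-2) = -3 + 2 = -1


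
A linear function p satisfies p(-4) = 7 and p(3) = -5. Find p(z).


p(z) = mz + b. Using p(-4)=7, p(3)=-5:
m = (7 + 5)/(-4 - 3) = 12/-7 = -12/7
b = 7 - m*(-4) = 7 - 48/7 = 1/7
p(z) = -(12/7)z + (1/7)


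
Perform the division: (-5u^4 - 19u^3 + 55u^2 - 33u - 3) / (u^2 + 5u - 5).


(-5u^4 - 19u^3 + 55u^2 - 33u - 3) / (u^2 + 5u - 5)
Step 1: -5u^2 * (u^2 + 5u - 5) = -5u^4 - 25u^3 + 25u^2; subtract.
Step 2: 6u * (u^2 + 5u - 5) = 6u^3 + 30u^2 - 30u; subtract.
Step 3: 0 * (u^2 + 5u - 5) = 0; subtract.
Quotient: -5u^2 + 6u, Remainder: -3u - 3


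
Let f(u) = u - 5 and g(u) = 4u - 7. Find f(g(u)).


Substitute g(u) into f:
f(g(u)) = 1*(4u - 7) + (-5)
Expand and combine: 4u - 12


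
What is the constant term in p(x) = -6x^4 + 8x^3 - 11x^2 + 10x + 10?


Read off the constant term: 10


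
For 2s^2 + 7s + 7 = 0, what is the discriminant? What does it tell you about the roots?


D = b^2 - 4ac = (7)^2 - 4(2)(7) = 49 - 56 = -7
Since D < 0: two complex conjugate roots (no real roots)


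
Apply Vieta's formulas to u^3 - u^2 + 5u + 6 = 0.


Monic cubic u^3+bu^2+cu+d=0: sum=-b, pairwise sum=c, product=-d.
b=-1, c=5, d=6
r1+r2+r3 = 1
r1r2+r1r3+r2r3 = 5
r1r2r3 = -6


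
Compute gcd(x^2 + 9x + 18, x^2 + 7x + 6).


Factor each:
  x^2 + 9x + 18 = (x + 6)(x + 3)
  x^2 + 7x + 6 = (x + 6)(x + 1)
Common monic factor: x + 6


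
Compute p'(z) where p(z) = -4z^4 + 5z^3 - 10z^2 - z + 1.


Apply the power rule term by term:
  d/dz(-4z^4) = -16z^3
  d/dz(5z^3) = 15z^2
  d/dz(-10z^2) = -20z
  d/dz(-z) = -1
  d/dz(1) = 0
p'(z) = -16z^3 + 15z^2 - 20z - 1


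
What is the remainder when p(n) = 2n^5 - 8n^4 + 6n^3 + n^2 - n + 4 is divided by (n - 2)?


By the Remainder Theorem, the remainder equals p(2):
  2*(2)^5 = 64
  -8*(2)^4 = -128
  6*(2)^3 = 48
  1*(2)^2 = 4
  -1*(2)^1 = -2
  constant: 4
Sum: 64 - 128 + 48 + 4 - 2 + 4 = -10


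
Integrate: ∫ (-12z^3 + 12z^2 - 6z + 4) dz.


Reverse power rule on each term:
  ∫ -12z^3 dz = -3z^4
  ∫ 12z^2 dz = 4z^3
  ∫ -6z dz = -3z^2
  ∫ 4 dz = 4z
F(z) = -3z^4 + 4z^3 - 3z^2 + 4z + C


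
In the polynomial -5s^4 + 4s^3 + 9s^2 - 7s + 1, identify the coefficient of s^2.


Read off the coefficient of s^2: 9


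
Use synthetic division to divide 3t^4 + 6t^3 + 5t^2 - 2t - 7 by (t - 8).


Synthetic division with c = 8. Coefficients: 3, 6, 5, -2, -7
Bring down 3.
  3 * 8 = 24; 24 + 6 = 30
  30 * 8 = 240; 240 + 5 = 245
  245 * 8 = 1960; 1960 - 2 = 1958
  1958 * 8 = 15664; 15664 - 7 = 15657
Quotient: 3t^3 + 30t^2 + 245t + 1958, Remainder: 15657


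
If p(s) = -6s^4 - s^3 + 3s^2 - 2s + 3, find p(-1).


Using direct substitution:
  -6 * (-1)^4 = -6
  -1 * (-1)^3 = 1
  3 * (-1)^2 = 3
  -2 * (-1)^1 = 2
  constant: 3
Sum = -6 + 1 + 3 + 2 + 3 = 3


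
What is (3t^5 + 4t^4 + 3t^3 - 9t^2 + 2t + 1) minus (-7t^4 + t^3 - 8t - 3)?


Distribute the minus sign:
  (3t^5 + 4t^4 + 3t^3 - 9t^2 + 2t + 1)
- (-7t^4 + t^3 - 8t - 3)
Negate second polynomial: 7t^4 - t^3 + 8t + 3
Add: 3t^5 + 11t^4 + 2t^3 - 9t^2 + 10t + 4


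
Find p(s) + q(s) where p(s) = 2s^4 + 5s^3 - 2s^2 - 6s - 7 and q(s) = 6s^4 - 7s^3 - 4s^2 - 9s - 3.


Align terms by degree and add:
  2s^4 + 5s^3 - 2s^2 - 6s - 7
+ 6s^4 - 7s^3 - 4s^2 - 9s - 3
= 8s^4 - 2s^3 - 6s^2 - 15s - 10


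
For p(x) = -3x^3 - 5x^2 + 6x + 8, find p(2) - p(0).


p(2) = -24
p(0) = 8
p(2) - p(0) = -24 - 8 = -32


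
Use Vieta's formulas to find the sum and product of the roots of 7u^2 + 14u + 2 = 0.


For au^2+bu+c=0: sum = -b/a, product = c/a.
a=7, b=14, c=2
Sum = -(14)/7 = -2
Product = (2)/7 = 2/7


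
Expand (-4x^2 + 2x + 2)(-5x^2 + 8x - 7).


Distribute each term of the first polynomial:
  (-4x^2)(-5x^2 + 8x - 7) = 20x^4 - 32x^3 + 28x^2
  (2x)(-5x^2 + 8x - 7) = -10x^3 + 16x^2 - 14x
  (2)(-5x^2 + 8x - 7) = -10x^2 + 16x - 14
Sum: 20x^4 - 42x^3 + 34x^2 + 2x - 14


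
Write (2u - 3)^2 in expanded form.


Expand (2u - 3)^2 by repeated multiplication:
= 4u^2 - 12u + 9


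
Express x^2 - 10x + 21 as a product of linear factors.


Roots satisfy r1 + r2 = -b/a = 10 and r1*r2 = c/a = 21.
So r1 = 3, r2 = 7.
x^2 - 10x + 21 = (x - r1)(x - r2) = (x - 3)(x - 7)
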